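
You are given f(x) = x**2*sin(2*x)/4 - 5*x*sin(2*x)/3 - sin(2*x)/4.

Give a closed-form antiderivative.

An antiderivative is F(x) = -x**2*cos(2*x)/8 + x*sin(2*x)/8 + 5*x*cos(2*x)/6 - 5*sin(2*x)/12 + 3*cos(2*x)/16.

The integrand splits into summands that can be handled one at a time.
Check: d/dx[-x**2*cos(2*x)/8 + x*sin(2*x)/8 + 5*x*cos(2*x)/6 - 5*sin(2*x)/12 + 3*cos(2*x)/16] = x**2*sin(2*x)/4 - 5*x*sin(2*x)/3 - sin(2*x)/4 = f(x).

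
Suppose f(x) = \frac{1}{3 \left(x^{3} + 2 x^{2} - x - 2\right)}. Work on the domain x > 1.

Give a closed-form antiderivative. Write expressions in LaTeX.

Factor the denominator (3 \left(x - 1\right) \left(x + 1\right) \left(x + 2\right)) and decompose: f = \frac{1}{9 \left(x + 2\right)} - \frac{1}{6 \left(x + 1\right)} + \frac{1}{18 \left(x - 1\right)}; each piece integrates to a log, atan, or power term.
Check: d/dx[\frac{\log{\left(x - 1 \right)}}{18} - \frac{\log{\left(x + 1 \right)}}{6} + \frac{\log{\left(x + 2 \right)}}{9}] = \frac{1}{3 x^{3} + 6 x^{2} - 3 x - 6}, which equals f(x).

An antiderivative is F(x) = \frac{\log{\left(x - 1 \right)}}{18} - \frac{\log{\left(x + 1 \right)}}{6} + \frac{\log{\left(x + 2 \right)}}{9}.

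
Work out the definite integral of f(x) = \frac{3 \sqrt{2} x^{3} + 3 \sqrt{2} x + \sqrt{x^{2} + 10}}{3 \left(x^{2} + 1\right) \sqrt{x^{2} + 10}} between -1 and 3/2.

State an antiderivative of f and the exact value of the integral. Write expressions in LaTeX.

For F(x) to be correct the identity F'(x) - f(x) = 0 must hold.
F(x) = 2 \sqrt{\frac{x^{2}}{2} + 5} + \frac{\operatorname{atan}{\left(x \right)}}{3} is an antiderivative of f.
Check: d/dx[2 \sqrt{\frac{x^{2}}{2} + 5} + \frac{\operatorname{atan}{\left(x \right)}}{3}] = \frac{3 \sqrt{2} x^{3} + 3 \sqrt{2} x + \sqrt{x^{2} + 10}}{3 x^{2} \sqrt{x^{2} + 10} + 3 \sqrt{x^{2} + 10}}, which equals f(x).
F(3/2) = \frac{\operatorname{atan}{\left(\frac{3}{2} \right)}}{3} + \frac{7 \sqrt{2}}{2}; F(-1) = - \frac{\pi}{12} + \sqrt{22}.
Integral = F(3/2) - F(-1) = - \sqrt{22} + \frac{\pi}{12} + \frac{\operatorname{atan}{\left(\frac{3}{2} \right)}}{3} + \frac{7 \sqrt{2}}{2}.

Antiderivative: F(x) = 2 \sqrt{\frac{x^{2}}{2} + 5} + \frac{\operatorname{atan}{\left(x \right)}}{3}; value = - \sqrt{22} + \frac{\pi}{12} + \frac{\operatorname{atan}{\left(\frac{3}{2} \right)}}{3} + \frac{7 \sqrt{2}}{2}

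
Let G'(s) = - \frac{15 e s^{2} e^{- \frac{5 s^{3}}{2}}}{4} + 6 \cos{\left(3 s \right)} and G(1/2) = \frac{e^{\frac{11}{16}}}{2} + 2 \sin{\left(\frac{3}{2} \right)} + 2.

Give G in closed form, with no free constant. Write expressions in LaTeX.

G(s) = 2 \sin{\left(3 s \right)} + 2 + \frac{e e^{- \frac{5 s^{3}}{2}}}{2}

Integrate term by term and add the pieces.
A general antiderivative is \frac{e^{1 - \frac{5 s^{3}}{2}}}{2} + 2 \sin{\left(3 s \right)} + C.
The condition gives C = \frac{e^{\frac{11}{16}}}{2} + 2 \sin{\left(\frac{3}{2} \right)} + 2 - (\frac{e^{\frac{11}{16}}}{2} + 2 \sin{\left(\frac{3}{2} \right)}) = 2.
So G(s) = 2 \sin{\left(3 s \right)} + 2 + \frac{e e^{- \frac{5 s^{3}}{2}}}{2}.
Check: d/ds[2 \sin{\left(3 s \right)} + 2 + \frac{e e^{- \frac{5 s^{3}}{2}}}{2}] = \frac{\left(- 15 e s^{2} + 24 e^{\frac{5 s^{3}}{2}} \cos{\left(3 s \right)}\right) e^{- \frac{5 s^{3}}{2}}}{4}, which equals G'(s).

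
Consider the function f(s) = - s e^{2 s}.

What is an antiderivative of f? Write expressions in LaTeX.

f has the shape u'v + uv' for u = \frac{1}{4} - \frac{s}{2} and v = e^{2 s} — it is the derivative of the product u*v.
Check: d/ds[\frac{\left(1 - 2 s\right) e^{2 s}}{4}] = - s e^{2 s} = f(s).

An antiderivative is F(s) = \frac{\left(1 - 2 s\right) e^{2 s}}{4}.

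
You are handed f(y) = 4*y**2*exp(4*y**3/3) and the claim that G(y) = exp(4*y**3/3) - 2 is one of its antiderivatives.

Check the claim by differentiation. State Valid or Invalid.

Valid: G'(y) = f(y).

d/dy[G] = 4*y**2*exp(4*y**3/3)
This equals f(y) exactly, so the claim holds.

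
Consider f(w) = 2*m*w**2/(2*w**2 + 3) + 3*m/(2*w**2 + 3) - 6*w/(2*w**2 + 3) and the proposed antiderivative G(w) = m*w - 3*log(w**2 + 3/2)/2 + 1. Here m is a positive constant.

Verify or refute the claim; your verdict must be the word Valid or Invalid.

Valid - the claim checks out under differentiation.

d/dw[G] = (2*m*w**2 + 3*m - 6*w)/(2*w**2 + 3)
This equals f(w) exactly, so the claim holds.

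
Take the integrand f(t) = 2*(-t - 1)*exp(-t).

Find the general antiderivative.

F(t) = 2*(t + 2)*exp(-t) + C

f has the shape u'v + uv' for u = 2*t + 4 and v = exp(-t) — it is the derivative of the product u*v.
Check: d/dt[2*(t + 2)*exp(-t)] = (-2*t - 2)*exp(-t), which equals f(t).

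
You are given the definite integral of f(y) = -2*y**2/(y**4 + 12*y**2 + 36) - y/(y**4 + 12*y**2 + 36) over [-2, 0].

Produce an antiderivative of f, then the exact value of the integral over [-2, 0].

Integrate term by term and add the pieces.
F(y) = (-sqrt(6)*y**2*atan(sqrt(6)*y/6) + 6*y - 6*sqrt(6)*atan(sqrt(6)*y/6) + 3)/(6*y**2 + 36) is an antiderivative of f.
Check: d/dy[(-sqrt(6)*y**2*atan(sqrt(6)*y/6) + 6*y - 6*sqrt(6)*atan(sqrt(6)*y/6) + 3)/(6*y**2 + 36)] = (-2*y**2 - y)/(y**4 + 12*y**2 + 36), which equals f(y).
F(0) = 1/12; F(-2) = -3/20 + sqrt(6)*atan(sqrt(6)/3)/6.
Integral = F(0) - F(-2) = -sqrt(6)*atan(sqrt(6)/3)/6 + 7/30.

Antiderivative: F(y) = (-sqrt(6)*y**2*atan(sqrt(6)*y/6) + 6*y - 6*sqrt(6)*atan(sqrt(6)*y/6) + 3)/(6*y**2 + 36); value = -sqrt(6)*atan(sqrt(6)/3)/6 + 7/30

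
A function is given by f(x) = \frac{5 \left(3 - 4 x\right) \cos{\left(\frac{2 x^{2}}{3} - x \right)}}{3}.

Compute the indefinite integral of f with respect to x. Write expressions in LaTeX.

f matches the chain-rule pattern g'(h)*h' with inner function h(x) = \frac{2 x^{2}}{3} - x; substituting u = h(x) collapses the integral.
Check: d/dx[- 5 \sin{\left(\frac{2 x^{2}}{3} - x \right)}] = - \frac{20 x \cos{\left(\frac{2 x^{2}}{3} - x \right)}}{3} + 5 \cos{\left(\frac{2 x^{2}}{3} - x \right)}, which equals f(x).

F(x) = - 5 \sin{\left(\frac{2 x^{2}}{3} - x \right)} + C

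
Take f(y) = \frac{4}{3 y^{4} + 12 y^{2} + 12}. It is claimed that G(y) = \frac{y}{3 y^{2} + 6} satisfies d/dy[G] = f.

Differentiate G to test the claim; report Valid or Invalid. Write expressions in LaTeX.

d/dy[G] = \frac{2 - y^{2}}{3 y^{4} + 12 y^{2} + 12}
d/dy[G] - f(y) = - \frac{1}{3 y^{2} + 6} != 0.

Invalid: d/dy[G] - f = - \frac{1}{3 y^{2} + 6}, which is not 0.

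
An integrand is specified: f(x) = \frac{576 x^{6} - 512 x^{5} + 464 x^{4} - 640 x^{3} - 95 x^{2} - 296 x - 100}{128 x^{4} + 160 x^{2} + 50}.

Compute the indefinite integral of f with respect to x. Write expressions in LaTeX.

A candidate is checked by its d/dx: the result must match f(x).
Check: d/dx[\frac{24 x^{5} - 32 x^{4} - 17 x^{3} - 20 x^{2} - 20 x + 6}{16 x^{2} + 10}] = \frac{576 x^{6} - 512 x^{5} + 464 x^{4} - 640 x^{3} - 95 x^{2} - 296 x - 100}{128 x^{4} + 160 x^{2} + 50} = f(x).

F(x) = \frac{24 x^{5} - 32 x^{4} - 17 x^{3} - 20 x^{2} - 20 x + 6}{16 x^{2} + 10} + C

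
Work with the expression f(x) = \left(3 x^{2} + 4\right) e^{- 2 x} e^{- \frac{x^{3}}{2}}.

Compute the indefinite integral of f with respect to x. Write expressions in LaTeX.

The substitution u = - \frac{x^{3}}{2} - 2 x works: f is exactly (dF/du)*(du/dx) for that inner function.
Check: d/dx[- 2 e^{- \frac{x^{3}}{2} - 2 x}] = \left(3 x^{2} + 4\right) e^{- 2 x} e^{- \frac{x^{3}}{2}} = f(x).

F(x) = - 2 e^{- \frac{x^{3}}{2} - 2 x} + C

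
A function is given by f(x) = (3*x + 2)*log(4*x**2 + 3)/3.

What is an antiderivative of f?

Since d/dx undoes antidifferentiation here, F'(x) = f(x) is required of F(x).
Check: d/dx[x**2*log(4*x**2 + 3)/2 - x**2/2 + 2*x*log(4*x**2 + 3)/3 - 4*x/3 + 3*log(x**2 + 3/4)/8 + 2*sqrt(3)*atan(2*sqrt(3)*x/3)/3] = x*log(4*x**2 + 3) + 2*log(4*x**2 + 3)/3, which equals f(x).

An antiderivative is F(x) = x**2*log(4*x**2 + 3)/2 - x**2/2 + 2*x*log(4*x**2 + 3)/3 - 4*x/3 + 3*log(x**2 + 3/4)/8 + 2*sqrt(3)*atan(2*sqrt(3)*x/3)/3.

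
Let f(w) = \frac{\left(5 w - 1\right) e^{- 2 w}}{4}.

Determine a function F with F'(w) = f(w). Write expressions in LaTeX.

An antiderivative is F(w) = \frac{\left(- 10 w - 3\right) e^{- 2 w}}{16}.

f has the shape u'v + uv' for u = - \frac{5 w}{8} - \frac{3}{16} and v = e^{- 2 w} — it is the derivative of the product u*v.
Check: d/dw[\frac{\left(- 10 w - 3\right) e^{- 2 w}}{16}] = \frac{\left(5 w - 1\right) e^{- 2 w}}{4} = f(w).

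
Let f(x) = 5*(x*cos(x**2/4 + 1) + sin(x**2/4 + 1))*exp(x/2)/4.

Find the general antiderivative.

F(x) = 5*exp(x/2)*sin(x**2/4 + 1)/2 + C

Recognize the product-rule pattern: f = u'v + uv' with u = 5*exp(x/2)/2, v = sin(x**2/4 + 1), so integration by parts undoes it.
Check: d/dx[5*exp(x/2)*sin(x**2/4 + 1)/2] = 5*x*exp(x/2)*cos(x**2/4 + 1)/4 + 5*exp(x/2)*sin(x**2/4 + 1)/4, which equals f(x).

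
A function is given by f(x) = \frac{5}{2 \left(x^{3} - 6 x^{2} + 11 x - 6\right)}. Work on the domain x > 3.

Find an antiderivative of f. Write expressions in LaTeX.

The denominator factors as 2 \left(x - 3\right) \left(x - 2\right) \left(x - 1\right); partial fractions split f into directly integrable pieces: \frac{5}{4 \left(x - 1\right)} - \frac{5}{2 \left(x - 2\right)} + \frac{5}{4 \left(x - 3\right)}.
Check: d/dx[- \frac{5 \log{\left(x - 2 \right)}}{2} + \frac{5 \log{\left(x^{2} - 4 x + 3 \right)}}{4}] = \frac{5}{2 x^{3} - 12 x^{2} + 22 x - 12}, which equals f(x).

An antiderivative is F(x) = - \frac{5 \log{\left(x - 2 \right)}}{2} + \frac{5 \log{\left(x^{2} - 4 x + 3 \right)}}{4}.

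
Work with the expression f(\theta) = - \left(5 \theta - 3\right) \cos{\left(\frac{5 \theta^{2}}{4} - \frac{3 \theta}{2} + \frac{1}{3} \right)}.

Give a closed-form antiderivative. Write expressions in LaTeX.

An antiderivative is F(\theta) = - 2 \sin{\left(\frac{5 \theta^{2}}{4} - \frac{3 \theta}{2} + \frac{1}{3} \right)}.

The substitution u = \frac{5 \theta^{2}}{4} - \frac{3 \theta}{2} + \frac{1}{3} works: f is exactly (dF/du)*(du/d\theta) for that inner function.
Check: d/d\theta[- 2 \sin{\left(\frac{5 \theta^{2}}{4} - \frac{3 \theta}{2} + \frac{1}{3} \right)}] = - 5 \theta \cos{\left(\frac{5 \theta^{2}}{4} - \frac{3 \theta}{2} + \frac{1}{3} \right)} + 3 \cos{\left(\frac{5 \theta^{2}}{4} - \frac{3 \theta}{2} + \frac{1}{3} \right)}, which equals f(\theta).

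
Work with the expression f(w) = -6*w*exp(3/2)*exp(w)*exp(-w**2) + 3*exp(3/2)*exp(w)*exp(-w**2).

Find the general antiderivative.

f matches the chain-rule pattern g'(h)*h' with inner function h(w) = -w**2 + w + 3/2; substituting u = h(w) collapses the integral.
Check: d/dw[3*exp(-w**2 + w + 3/2)] = -6*w*exp(3/2)*exp(w)*exp(-w**2) + 3*exp(3/2)*exp(w)*exp(-w**2) = f(w).

F(w) = 3*exp(-w**2 + w + 3/2) + C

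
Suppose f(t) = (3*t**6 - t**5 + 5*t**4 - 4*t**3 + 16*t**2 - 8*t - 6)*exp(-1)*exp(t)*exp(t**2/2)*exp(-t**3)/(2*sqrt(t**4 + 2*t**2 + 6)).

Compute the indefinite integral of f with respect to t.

Recognize the product-rule pattern: f = u'v + uv' with u = -sqrt(t**4 + 2*t**2 + 6)/2, v = exp(-t**3 + t**2/2 + t - 1), so integration by parts undoes it.
Check: d/dt[-sqrt(t**4 + 2*t**2 + 6)*exp(-t**3 + t**2/2 + t - 1)/2] = (3*t**6 - t**5 + 5*t**4 - 4*t**3 + 16*t**2 - 8*t - 6)*exp(-1)*exp(t)*exp(t**2/2)*exp(-t**3)/(2*sqrt(t**4 + 2*t**2 + 6)) = f(t).

F(t) = -sqrt(t**4 + 2*t**2 + 6)*exp(-t**3 + t**2/2 + t - 1)/2 + C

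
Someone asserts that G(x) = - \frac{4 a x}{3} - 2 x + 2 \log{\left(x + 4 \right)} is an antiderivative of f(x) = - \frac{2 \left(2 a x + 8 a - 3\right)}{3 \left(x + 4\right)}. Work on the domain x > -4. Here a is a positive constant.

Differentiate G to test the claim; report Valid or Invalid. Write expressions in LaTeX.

Invalid: d/dx[G] - f = -2, which is not 0.

d/dx[G] = \frac{- 4 a x - 16 a - 6 x - 18}{3 x + 12}
d/dx[G] - f(x) = -2 != 0.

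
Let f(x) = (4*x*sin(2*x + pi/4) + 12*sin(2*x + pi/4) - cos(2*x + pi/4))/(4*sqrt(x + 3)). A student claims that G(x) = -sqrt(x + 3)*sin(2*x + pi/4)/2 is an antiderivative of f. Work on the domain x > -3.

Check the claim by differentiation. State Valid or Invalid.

d/dx[G] = (-4*x*cos(2*x + pi/4) - sin(2*x + pi/4) - 12*cos(2*x + pi/4))/(4*sqrt(x + 3))
d/dx[G] - f(x) = (-4*x*sin(2*x + pi/4) - 4*x*cos(2*x + pi/4) - 13*sin(2*x + pi/4) - 11*cos(2*x + pi/4))/(4*sqrt(x + 3)) != 0.

Invalid: d/dx[G] - f = (-4*x*sin(2*x + pi/4) - 4*x*cos(2*x + pi/4) - 13*sin(2*x + pi/4) - 11*cos(2*x + pi/4))/(4*sqrt(x + 3)), which is not 0.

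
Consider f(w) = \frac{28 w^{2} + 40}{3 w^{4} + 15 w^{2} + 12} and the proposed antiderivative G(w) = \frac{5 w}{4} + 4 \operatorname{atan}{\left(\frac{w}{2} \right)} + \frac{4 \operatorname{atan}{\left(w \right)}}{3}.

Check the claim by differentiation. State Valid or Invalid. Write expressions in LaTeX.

Invalid: d/dw[G] - f = \frac{5}{4}, which is not 0.

d/dw[G] = \frac{15 w^{4} + 187 w^{2} + 220}{12 w^{4} + 60 w^{2} + 48}
d/dw[G] - f(w) = \frac{5}{4} != 0.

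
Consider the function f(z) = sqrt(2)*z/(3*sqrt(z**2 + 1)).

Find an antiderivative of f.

f matches the chain-rule pattern g'(h)*h' with inner function h(z) = 2*z**2 + 2; substituting u = h(z) collapses the integral.
Check: d/dz[sqrt(2)*sqrt(z**2 + 1)/3] = sqrt(2)*z/(3*sqrt(z**2 + 1)) = f(z).

An antiderivative is F(z) = sqrt(2)*sqrt(z**2 + 1)/3.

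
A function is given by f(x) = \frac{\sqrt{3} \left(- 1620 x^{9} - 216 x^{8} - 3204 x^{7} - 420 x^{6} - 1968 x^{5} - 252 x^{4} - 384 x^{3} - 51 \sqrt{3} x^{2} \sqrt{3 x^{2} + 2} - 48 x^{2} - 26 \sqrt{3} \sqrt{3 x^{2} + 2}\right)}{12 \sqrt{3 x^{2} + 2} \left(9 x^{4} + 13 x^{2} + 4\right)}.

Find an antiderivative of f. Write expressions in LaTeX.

An antiderivative is F(x) = \sqrt{x^{2} + \frac{2}{3}} \left(- 3 x^{4} - \frac{x^{3}}{2}\right) - \frac{5 \operatorname{atan}{\left(x \right)}}{4} - \frac{\operatorname{atan}{\left(\frac{3 x}{2} \right)}}{4}.

Since d/dx undoes antidifferentiation here, F'(x) = f(x) is required of F(x).
Check: d/dx[\sqrt{x^{2} + \frac{2}{3}} \left(- 3 x^{4} - \frac{x^{3}}{2}\right) - \frac{5 \operatorname{atan}{\left(x \right)}}{4} - \frac{\operatorname{atan}{\left(\frac{3 x}{2} \right)}}{4}] = \frac{- 1620 x^{9} - 216 x^{8} - 3204 x^{7} - 420 x^{6} - 1968 x^{5} - 252 x^{4} - 384 x^{3} - 51 \sqrt{3} x^{2} \sqrt{3 x^{2} + 2} - 48 x^{2} - 26 \sqrt{3} \sqrt{3 x^{2} + 2}}{36 \sqrt{3} x^{4} \sqrt{3 x^{2} + 2} + 52 \sqrt{3} x^{2} \sqrt{3 x^{2} + 2} + 16 \sqrt{3} \sqrt{3 x^{2} + 2}}, which equals f(x).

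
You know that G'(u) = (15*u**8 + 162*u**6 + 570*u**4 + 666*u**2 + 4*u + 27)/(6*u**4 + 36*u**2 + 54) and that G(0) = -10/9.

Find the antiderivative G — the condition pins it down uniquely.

G(u) = u**5/2 + 4*u**3 + u/2 - 1 - 1/(3*u**2 + 9)

Since d/du undoes antidifferentiation here, G(u) must give back the stated G'(u).
A general antiderivative is u**5/2 + 4*u**3 + u/2 - 1/(3*(u**2 + 3)) + C.
The condition gives C = -10/9 - (-1/9) = -1.
So G(u) = u**5/2 + 4*u**3 + u/2 - 1 - 1/(3*u**2 + 9).
Check: d/du[u**5/2 + 4*u**3 + u/2 - 1 - 1/(3*u**2 + 9)] = (15*u**8 + 162*u**6 + 570*u**4 + 666*u**2 + 4*u + 27)/(6*u**4 + 36*u**2 + 54) = G'(u).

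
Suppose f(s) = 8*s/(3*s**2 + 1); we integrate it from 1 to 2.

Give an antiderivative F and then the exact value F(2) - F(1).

Antiderivative: F(s) = 4*log(s**2 + 1/3)/3; value = -4*log(4/3)/3 + 4*log(13/3)/3

The substitution u = s**2 + 1/3 works: f is exactly (dF/du)*(du/ds) for that inner function.
F(s) = 4*log(s**2 + 1/3)/3 is an antiderivative of f.
Check: d/ds[4*log(s**2 + 1/3)/3] = 8*s/(3*s**2 + 1) = f(s).
F(2) = 4*log(13/3)/3; F(1) = 4*log(4/3)/3.
Integral = F(2) - F(1) = -4*log(4/3)/3 + 4*log(13/3)/3.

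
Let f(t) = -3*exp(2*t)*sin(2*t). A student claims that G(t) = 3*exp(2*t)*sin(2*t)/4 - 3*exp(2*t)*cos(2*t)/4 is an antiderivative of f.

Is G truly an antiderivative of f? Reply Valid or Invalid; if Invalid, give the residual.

d/dt[G] = 3*exp(2*t)*sin(2*t)
d/dt[G] - f(t) = 6*exp(2*t)*sin(2*t) != 0.

Invalid: d/dt[G] - f = 6*exp(2*t)*sin(2*t), which is not 0.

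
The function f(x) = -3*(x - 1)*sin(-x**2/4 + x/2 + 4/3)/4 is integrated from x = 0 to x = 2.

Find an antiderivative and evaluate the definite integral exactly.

Antiderivative: F(x) = -3*cos(-x**2/4 + x/2 + 4/3)/2; value = 0

The substitution u = -x**2/4 + x/2 + 4/3 works: f is exactly (dF/du)*(du/dx) for that inner function.
F(x) = -3*cos(-x**2/4 + x/2 + 4/3)/2 is an antiderivative of f.
Check: d/dx[-3*cos(-x**2/4 + x/2 + 4/3)/2] = -3*x*sin(-x**2/4 + x/2 + 4/3)/4 + 3*sin(-x**2/4 + x/2 + 4/3)/4, which equals f(x).
F(2) = -3*cos(4/3)/2; F(0) = -3*cos(4/3)/2.
Integral = F(2) - F(0) = 0.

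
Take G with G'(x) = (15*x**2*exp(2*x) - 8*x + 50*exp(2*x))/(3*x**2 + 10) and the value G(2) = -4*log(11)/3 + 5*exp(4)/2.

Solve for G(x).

For G(x) to be correct, d/dx[G] must agree with the stated G'(x) identically.
A general antiderivative is 5*exp(2*x)/2 - 4*log(3*x**2/2 + 5)/3 + C.
The condition gives C = -4*log(11)/3 + 5*exp(4)/2 - (-4*log(11)/3 + 5*exp(4)/2) = 0.
So G(x) = 5*exp(2*x)/2 - 4*log(3*x**2/2 + 5)/3.
Check: d/dx[5*exp(2*x)/2 - 4*log(3*x**2/2 + 5)/3] = (15*x**2*exp(2*x) - 8*x + 50*exp(2*x))/(3*x**2 + 10) = G'(x).

G(x) = 5*exp(2*x)/2 - 4*log(3*x**2/2 + 5)/3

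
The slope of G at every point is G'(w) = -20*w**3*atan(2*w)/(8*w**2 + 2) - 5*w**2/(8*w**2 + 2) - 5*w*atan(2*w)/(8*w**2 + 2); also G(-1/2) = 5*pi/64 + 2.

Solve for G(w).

G(w) = (-5*w**2*atan(2*w) + 8)/4

G'(w) has the shape u'v + uv' for u = -5*w**2/4 and v = atan(2*w) — it is the derivative of the product u*v.
A general antiderivative is -5*w**2*atan(2*w)/4 + C.
The condition gives C = 5*pi/64 + 2 - (5*pi/64) = 2.
So G(w) = (-5*w**2*atan(2*w) + 8)/4.
Check: d/dw[(-5*w**2*atan(2*w) + 8)/4] = (-20*w**3*atan(2*w) - 5*w**2 - 5*w*atan(2*w))/(8*w**2 + 2), which equals G'(w).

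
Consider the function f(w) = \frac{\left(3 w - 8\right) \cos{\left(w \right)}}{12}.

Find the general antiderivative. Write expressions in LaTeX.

F(w) = \frac{3 w \sin{\left(w \right)} - 8 \sin{\left(w \right)} + 3 \cos{\left(w \right)}}{12} + C

Check any antiderivative F(w) by computing F'(w) and comparing it with f(w).
Check: d/dw[\frac{3 w \sin{\left(w \right)} - 8 \sin{\left(w \right)} + 3 \cos{\left(w \right)}}{12}] = \frac{w \cos{\left(w \right)}}{4} - \frac{2 \cos{\left(w \right)}}{3}, which equals f(w).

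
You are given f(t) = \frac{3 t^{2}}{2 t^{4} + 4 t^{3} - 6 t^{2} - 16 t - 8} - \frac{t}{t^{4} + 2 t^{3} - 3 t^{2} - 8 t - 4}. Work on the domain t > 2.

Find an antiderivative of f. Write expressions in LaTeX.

Factor the denominator (2 \left(t - 2\right) \left(t + 1\right)^{2} \left(t + 2\right)) and decompose: f = - \frac{2}{t + 2} + \frac{17}{9 \left(t + 1\right)} - \frac{5}{6 \left(t + 1\right)^{2}} + \frac{1}{9 \left(t - 2\right)}; each piece integrates to a log, atan, or power term.
Check: d/dt[\frac{\log{\left(t - 2 \right)}}{9} + \frac{17 \log{\left(t + 1 \right)}}{9} - 2 \log{\left(t + 2 \right)} + \frac{5}{6 t + 6}] = \frac{3 t^{2} - 2 t}{2 t^{4} + 4 t^{3} - 6 t^{2} - 16 t - 8}, which equals f(t).

An antiderivative is F(t) = \frac{\log{\left(t - 2 \right)}}{9} + \frac{17 \log{\left(t + 1 \right)}}{9} - 2 \log{\left(t + 2 \right)} + \frac{5}{6 t + 6}.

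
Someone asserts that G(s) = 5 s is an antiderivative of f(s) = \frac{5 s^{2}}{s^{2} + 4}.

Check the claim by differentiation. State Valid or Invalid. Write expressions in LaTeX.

d/ds[G] = 5
d/ds[G] - f(s) = \frac{20}{s^{2} + 4} != 0.

Invalid: d/ds[G] - f = \frac{20}{s^{2} + 4}, which is not 0.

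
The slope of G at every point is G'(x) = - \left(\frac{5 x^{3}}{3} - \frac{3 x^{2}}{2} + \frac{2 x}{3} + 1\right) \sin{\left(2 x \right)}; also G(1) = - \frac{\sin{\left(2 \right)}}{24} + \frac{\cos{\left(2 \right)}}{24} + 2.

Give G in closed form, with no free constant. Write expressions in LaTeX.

The proposed G(x) is checked by its d/dx: the result must match the given G'(x).
A general antiderivative is \frac{5 x^{3} \cos{\left(2 x \right)}}{6} - \frac{5 x^{2} \sin{\left(2 x \right)}}{4} - \frac{3 x^{2} \cos{\left(2 x \right)}}{4} + \frac{3 x \sin{\left(2 x \right)}}{4} - \frac{11 x \cos{\left(2 x \right)}}{12} + \frac{11 \sin{\left(2 x \right)}}{24} + \frac{7 \cos{\left(2 x \right)}}{8} + C.
The condition gives C = - \frac{\sin{\left(2 \right)}}{24} + \frac{\cos{\left(2 \right)}}{24} + 2 - (- \frac{\sin{\left(2 \right)}}{24} + \frac{\cos{\left(2 \right)}}{24}) = 2.
So G(x) = \frac{5 x^{3} \cos{\left(2 x \right)}}{6} - \frac{5 x^{2} \sin{\left(2 x \right)}}{4} - \frac{3 x^{2} \cos{\left(2 x \right)}}{4} + \frac{3 x \sin{\left(2 x \right)}}{4} - \frac{11 x \cos{\left(2 x \right)}}{12} + \frac{11 \sin{\left(2 x \right)}}{24} + \frac{7 \cos{\left(2 x \right)}}{8} + 2.
Check: d/dx[\frac{5 x^{3} \cos{\left(2 x \right)}}{6} - \frac{5 x^{2} \sin{\left(2 x \right)}}{4} - \frac{3 x^{2} \cos{\left(2 x \right)}}{4} + \frac{3 x \sin{\left(2 x \right)}}{4} - \frac{11 x \cos{\left(2 x \right)}}{12} + \frac{11 \sin{\left(2 x \right)}}{24} + \frac{7 \cos{\left(2 x \right)}}{8} + 2] = - \frac{5 x^{3} \sin{\left(2 x \right)}}{3} + \frac{3 x^{2} \sin{\left(2 x \right)}}{2} - \frac{2 x \sin{\left(2 x \right)}}{3} - \sin{\left(2 x \right)}, which equals G'(x).

G(x) = \frac{5 x^{3} \cos{\left(2 x \right)}}{6} - \frac{5 x^{2} \sin{\left(2 x \right)}}{4} - \frac{3 x^{2} \cos{\left(2 x \right)}}{4} + \frac{3 x \sin{\left(2 x \right)}}{4} - \frac{11 x \cos{\left(2 x \right)}}{12} + \frac{11 \sin{\left(2 x \right)}}{24} + \frac{7 \cos{\left(2 x \right)}}{8} + 2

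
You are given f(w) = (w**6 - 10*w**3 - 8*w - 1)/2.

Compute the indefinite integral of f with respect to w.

A candidate is checked by its d/dw: the result must match f(w).
Check: d/dw[w*(2*w**6 - 35*w**3 - 56*w - 14)/28] = w**6/2 - 5*w**3 - 4*w - 1/2, which equals f(w).

F(w) = w*(2*w**6 - 35*w**3 - 56*w - 14)/28 + C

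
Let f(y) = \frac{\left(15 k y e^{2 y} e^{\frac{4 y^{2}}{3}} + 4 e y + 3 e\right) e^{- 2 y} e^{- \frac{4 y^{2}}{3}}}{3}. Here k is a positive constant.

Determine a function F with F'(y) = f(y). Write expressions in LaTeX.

An antiderivative is F(y) = \frac{5 k y^{2} - e^{- \frac{4 y^{2}}{3} - 2 y + 1}}{2}.

Whatever form F(y) takes, F'(y) = f(y) is non-negotiable.
Check: d/dy[\frac{5 k y^{2} - e^{- \frac{4 y^{2}}{3} - 2 y + 1}}{2}] = \frac{e \left(\frac{15 k y e^{2 y} e^{\frac{4 y^{2}}{3}}}{e} + 4 y + 3\right) e^{- 2 y} e^{- \frac{4 y^{2}}{3}}}{3}, which equals f(y).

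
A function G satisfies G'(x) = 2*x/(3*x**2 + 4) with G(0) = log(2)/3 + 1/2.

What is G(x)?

G(x) = log(3*x**2/2 + 2)/3 + 1/2

G'(x) matches the chain-rule pattern g'(h)*h' with inner function h(x) = 3*x**2/2 + 2; substituting u = h(x) collapses the integral.
A general antiderivative is log(3*x**2/2 + 2)/3 + C.
The condition gives C = log(2)/3 + 1/2 - (log(2)/3) = 1/2.
So G(x) = log(3*x**2/2 + 2)/3 + 1/2.
Check: d/dx[log(3*x**2/2 + 2)/3 + 1/2] = 2*x/(3*x**2 + 4) = G'(x).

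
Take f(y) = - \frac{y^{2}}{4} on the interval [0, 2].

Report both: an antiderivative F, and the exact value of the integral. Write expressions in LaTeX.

Antiderivative: F(y) = - \frac{y^{3}}{12}; value = - \frac{2}{3}

A first test for any F(y): its y-derivative must equal f(y) identically.
F(y) = - \frac{y^{3}}{12} is an antiderivative of f.
Check: d/dy[- \frac{y^{3}}{12}] = - \frac{y^{2}}{4} = f(y).
F(2) = - \frac{2}{3}; F(0) = 0.
Integral = F(2) - F(0) = - \frac{2}{3}.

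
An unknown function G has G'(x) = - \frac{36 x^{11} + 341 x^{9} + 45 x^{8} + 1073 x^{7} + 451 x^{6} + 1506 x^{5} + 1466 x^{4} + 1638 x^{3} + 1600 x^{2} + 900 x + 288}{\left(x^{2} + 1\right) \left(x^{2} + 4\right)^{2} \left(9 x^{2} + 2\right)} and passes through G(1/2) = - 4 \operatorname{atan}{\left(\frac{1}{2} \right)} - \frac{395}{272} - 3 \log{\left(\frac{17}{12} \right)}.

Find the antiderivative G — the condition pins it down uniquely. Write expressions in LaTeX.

A candidate passes only if d/dx[G] lands on the given G'(x) exactly.
A general antiderivative is - x^{4} - \frac{x^{2}}{2} - 5 x - 3 \log{\left(3 x^{2} + \frac{2}{3} \right)} - 4 \operatorname{atan}{\left(x \right)} + \frac{1}{2} + \frac{1}{x^{2} + 4} + C.
The condition gives C = - 4 \operatorname{atan}{\left(\frac{1}{2} \right)} - \frac{395}{272} - 3 \log{\left(\frac{17}{12} \right)} - (- \frac{531}{272} - 4 \operatorname{atan}{\left(\frac{1}{2} \right)} - 3 \log{\left(\frac{17}{12} \right)}) = \frac{1}{2}.
So G(x) = - x^{4} - \frac{x^{2}}{2} - 5 x - 3 \log{\left(3 x^{2} + \frac{2}{3} \right)} - 4 \operatorname{atan}{\left(x \right)} + 1 + \frac{1}{x^{2} + 4}.
Check: d/dx[- x^{4} - \frac{x^{2}}{2} - 5 x - 3 \log{\left(3 x^{2} + \frac{2}{3} \right)} - 4 \operatorname{atan}{\left(x \right)} + 1 + \frac{1}{x^{2} + 4}] = \frac{- 36 x^{11} - 341 x^{9} - 45 x^{8} - 1073 x^{7} - 451 x^{6} - 1506 x^{5} - 1466 x^{4} - 1638 x^{3} - 1600 x^{2} - 900 x - 288}{9 x^{8} + 83 x^{6} + 234 x^{4} + 192 x^{2} + 32}, which equals G'(x).

G(x) = - x^{4} - \frac{x^{2}}{2} - 5 x - 3 \log{\left(3 x^{2} + \frac{2}{3} \right)} - 4 \operatorname{atan}{\left(x \right)} + 1 + \frac{1}{x^{2} + 4}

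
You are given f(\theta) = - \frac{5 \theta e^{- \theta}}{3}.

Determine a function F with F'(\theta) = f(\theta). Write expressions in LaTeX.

Recognize the product-rule pattern: f = u'v + uv' with u = \frac{5 \theta}{3} + \frac{5}{3}, v = e^{- \theta}, so integration by parts undoes it.
Check: d/d\theta[\frac{5 \theta e^{- \theta}}{3} + \frac{5 e^{- \theta}}{3}] = - \frac{5 \theta e^{- \theta}}{3} = f(\theta).

An antiderivative is F(\theta) = \frac{5 \theta e^{- \theta}}{3} + \frac{5 e^{- \theta}}{3}.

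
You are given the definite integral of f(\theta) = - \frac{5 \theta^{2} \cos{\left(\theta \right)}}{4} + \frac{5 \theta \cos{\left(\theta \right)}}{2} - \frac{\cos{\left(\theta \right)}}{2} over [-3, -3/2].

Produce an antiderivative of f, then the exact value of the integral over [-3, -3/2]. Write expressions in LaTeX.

Antiderivative: F(\theta) = \frac{- 5 \theta^{2} \sin{\left(\theta \right)} + 10 \theta \sin{\left(\theta \right)} - 10 \theta \cos{\left(\theta \right)} + 8 \sin{\left(\theta \right)} + 10 \cos{\left(\theta \right)}}{4}; value = - \frac{67 \sin{\left(3 \right)}}{4} + \frac{25 \cos{\left(\frac{3}{2} \right)}}{4} + \frac{73 \sin{\left(\frac{3}{2} \right)}}{16} - 10 \cos{\left(3 \right)}

Integrate term by term and add the pieces.
F(\theta) = \frac{- 5 \theta^{2} \sin{\left(\theta \right)} + 10 \theta \sin{\left(\theta \right)} - 10 \theta \cos{\left(\theta \right)} + 8 \sin{\left(\theta \right)} + 10 \cos{\left(\theta \right)}}{4} is an antiderivative of f.
Check: d/d\theta[\frac{- 5 \theta^{2} \sin{\left(\theta \right)} + 10 \theta \sin{\left(\theta \right)} - 10 \theta \cos{\left(\theta \right)} + 8 \sin{\left(\theta \right)} + 10 \cos{\left(\theta \right)}}{4}] = - \frac{5 \theta^{2} \cos{\left(\theta \right)}}{4} + \frac{5 \theta \cos{\left(\theta \right)}}{2} - \frac{\cos{\left(\theta \right)}}{2} = f(\theta).
F(-3/2) = \frac{25 \cos{\left(\frac{3}{2} \right)}}{4} + \frac{73 \sin{\left(\frac{3}{2} \right)}}{16}; F(-3) = 10 \cos{\left(3 \right)} + \frac{67 \sin{\left(3 \right)}}{4}.
Integral = F(-3/2) - F(-3) = - \frac{67 \sin{\left(3 \right)}}{4} + \frac{25 \cos{\left(\frac{3}{2} \right)}}{4} + \frac{73 \sin{\left(\frac{3}{2} \right)}}{16} - 10 \cos{\left(3 \right)}.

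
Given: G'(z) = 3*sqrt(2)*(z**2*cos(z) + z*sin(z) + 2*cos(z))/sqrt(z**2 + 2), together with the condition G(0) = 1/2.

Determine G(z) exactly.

G'(z) has the shape u'v + uv' for u = 3*sqrt(2*z**2 + 4) and v = sin(z) — it is the derivative of the product u*v.
A general antiderivative is 3*sqrt(2*z**2 + 4)*sin(z) + C.
The condition gives C = 1/2 - (0) = 1/2.
So G(z) = 3*sqrt(2*z**2 + 4)*sin(z) + 1/2.
Check: d/dz[3*sqrt(2*z**2 + 4)*sin(z) + 1/2] = (3*sqrt(2)*z**2*cos(z) + 3*sqrt(2)*z*sin(z) + 6*sqrt(2)*cos(z))/sqrt(z**2 + 2), which equals G'(z).

G(z) = 3*sqrt(2*z**2 + 4)*sin(z) + 1/2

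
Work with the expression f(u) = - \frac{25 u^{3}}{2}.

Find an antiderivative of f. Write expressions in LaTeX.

Recover f(u) by differentiating a candidate F(u); any mismatch rules it out.
Check: d/du[- \frac{25 u^{4}}{8}] = - \frac{25 u^{3}}{2} = f(u).

An antiderivative is F(u) = - \frac{25 u^{4}}{8}.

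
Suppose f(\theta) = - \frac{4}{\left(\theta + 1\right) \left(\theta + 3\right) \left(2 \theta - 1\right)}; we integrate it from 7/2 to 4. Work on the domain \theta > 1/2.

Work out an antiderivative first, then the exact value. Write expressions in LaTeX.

Factor the denominator (\left(\theta + 1\right) \left(\theta + 3\right) \left(2 \theta - 1\right)) and decompose: f = - \frac{16}{21 \left(2 \theta - 1\right)} - \frac{2}{7 \left(\theta + 3\right)} + \frac{2}{3 \left(\theta + 1\right)}; each piece integrates to a log, atan, or power term.
F(\theta) = - \frac{8 \log{\left(\theta - \frac{1}{2} \right)}}{21} + \frac{2 \log{\left(\theta + 1 \right)}}{3} - \frac{2 \log{\left(\theta + 3 \right)}}{7} is an antiderivative of f.
Check: d/d\theta[- \frac{8 \log{\left(\theta - \frac{1}{2} \right)}}{21} + \frac{2 \log{\left(\theta + 1 \right)}}{3} - \frac{2 \log{\left(\theta + 3 \right)}}{7}] = - \frac{4}{2 \theta^{3} + 7 \theta^{2} + 2 \theta - 3}, which equals f(\theta).
F(4) = - \frac{2 \log{\left(7 \right)}}{7} - \frac{8 \log{\left(\frac{7}{2} \right)}}{21} + \frac{2 \log{\left(5 \right)}}{3}; F(7/2) = - \frac{2 \log{\left(\frac{13}{2} \right)}}{7} - \frac{8 \log{\left(3 \right)}}{21} + \frac{2 \log{\left(\frac{9}{2} \right)}}{3}.
Integral = F(4) - F(7/2) = - \frac{2 \log{\left(\frac{9}{2} \right)}}{3} - \frac{2 \log{\left(7 \right)}}{7} - \frac{8 \log{\left(\frac{7}{2} \right)}}{21} + \frac{8 \log{\left(3 \right)}}{21} + \frac{2 \log{\left(\frac{13}{2} \right)}}{7} + \frac{2 \log{\left(5 \right)}}{3}.

Antiderivative: F(\theta) = - \frac{8 \log{\left(\theta - \frac{1}{2} \right)}}{21} + \frac{2 \log{\left(\theta + 1 \right)}}{3} - \frac{2 \log{\left(\theta + 3 \right)}}{7}; value = - \frac{2 \log{\left(\frac{9}{2} \right)}}{3} - \frac{2 \log{\left(7 \right)}}{7} - \frac{8 \log{\left(\frac{7}{2} \right)}}{21} + \frac{8 \log{\left(3 \right)}}{21} + \frac{2 \log{\left(\frac{13}{2} \right)}}{7} + \frac{2 \log{\left(5 \right)}}{3}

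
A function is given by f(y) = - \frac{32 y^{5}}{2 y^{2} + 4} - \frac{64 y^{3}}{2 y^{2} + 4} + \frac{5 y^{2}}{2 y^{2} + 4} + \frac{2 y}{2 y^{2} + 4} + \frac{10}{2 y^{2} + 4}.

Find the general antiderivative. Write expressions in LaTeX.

F(y) = - 4 y^{4} + \frac{5 y}{2} + \frac{\log{\left(\frac{y^{2}}{2} + 1 \right)}}{2} + C

Integrate term by term and add the pieces.
Check: d/dy[- 4 y^{4} + \frac{5 y}{2} + \frac{\log{\left(\frac{y^{2}}{2} + 1 \right)}}{2}] = \frac{- 32 y^{5} - 64 y^{3} + 5 y^{2} + 2 y + 10}{2 y^{2} + 4}, which equals f(y).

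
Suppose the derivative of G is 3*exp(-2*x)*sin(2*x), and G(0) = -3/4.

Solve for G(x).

For G(x) to be correct, d/dx[G] must agree with the stated G'(x) identically.
A general antiderivative is -3*exp(-2*x)*sin(2*x)/4 - 3*exp(-2*x)*cos(2*x)/4 + C.
The condition gives C = -3/4 - (-3/4) = 0.
So G(x) = 3*(-sin(2*x) - cos(2*x))*exp(-2*x)/4.
Check: d/dx[3*(-sin(2*x) - cos(2*x))*exp(-2*x)/4] = 3*exp(-2*x)*sin(2*x) = G'(x).

G(x) = 3*(-sin(2*x) - cos(2*x))*exp(-2*x)/4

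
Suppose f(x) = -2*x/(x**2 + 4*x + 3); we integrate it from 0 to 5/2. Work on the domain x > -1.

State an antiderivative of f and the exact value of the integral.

The denominator factors as (x + 1)*(x + 3); partial fractions split f into directly integrable pieces: -3/(x + 3) + 1/(x + 1).
F(x) = log(x + 1) - 3*log(x + 3) is an antiderivative of f.
Check: d/dx[log(x + 1) - 3*log(x + 3)] = -2*x/(x**2 + 4*x + 3) = f(x).
F(5/2) = -3*log(11/2) + log(7/2); F(0) = -3*log(3).
Integral = F(5/2) - F(0) = -3*log(11/2) + log(7/2) + 3*log(3).

Antiderivative: F(x) = log(x + 1) - 3*log(x + 3); value = -3*log(11/2) + log(7/2) + 3*log(3)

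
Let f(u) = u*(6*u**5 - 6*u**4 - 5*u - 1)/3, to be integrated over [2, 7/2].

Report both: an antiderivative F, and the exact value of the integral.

Antiderivative: F(u) = u**2*(36*u**5 - 42*u**4 - 70*u - 21)/126; value = 266453/224

For F(u) to be correct the identity F'(u) - f(u) = 0 must hold.
F(u) = u**2*(36*u**5 - 42*u**4 - 70*u - 21)/126 is an antiderivative of f.
Check: d/du[u**2*(36*u**5 - 42*u**4 - 70*u - 21)/126] = 2*u**6 - 2*u**5 - 5*u**2/3 - u/3, which equals f(u).
F(7/2) = 345499/288; F(2) = 638/63.
Integral = F(7/2) - F(2) = 266453/224.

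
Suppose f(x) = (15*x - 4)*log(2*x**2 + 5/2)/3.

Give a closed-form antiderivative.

An antiderivative is F(x) = 5*x**2*log(2*x**2 + 5/2)/2 - 5*x**2/2 - 4*x*log(2*x**2 + 5/2)/3 + 8*x/3 + 25*log(x**2 + 5/4)/8 - 4*sqrt(5)*atan(2*sqrt(5)*x/5)/3.

Any candidate F(x) must reproduce f(x) exactly when differentiated.
Check: d/dx[5*x**2*log(2*x**2 + 5/2)/2 - 5*x**2/2 - 4*x*log(2*x**2 + 5/2)/3 + 8*x/3 + 25*log(x**2 + 5/4)/8 - 4*sqrt(5)*atan(2*sqrt(5)*x/5)/3] = 5*x*log(2*x**2 + 5/2) - 4*log(2*x**2 + 5/2)/3, which equals f(x).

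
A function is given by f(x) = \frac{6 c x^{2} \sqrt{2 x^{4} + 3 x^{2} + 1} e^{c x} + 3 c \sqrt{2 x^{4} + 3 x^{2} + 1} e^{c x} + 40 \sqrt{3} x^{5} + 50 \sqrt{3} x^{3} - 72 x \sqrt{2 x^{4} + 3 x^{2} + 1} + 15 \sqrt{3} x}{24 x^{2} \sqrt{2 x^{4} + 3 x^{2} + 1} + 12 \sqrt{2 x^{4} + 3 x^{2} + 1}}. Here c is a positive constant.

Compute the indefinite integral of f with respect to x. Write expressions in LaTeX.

F(x) = \frac{5 \sqrt{3} \sqrt{2 x^{4} + 3 x^{2} + 1} + 3 e^{c x} - 18 \log{\left(x^{2} + \frac{1}{2} \right)}}{12} + C

Check any antiderivative F(x) by computing F'(x) and comparing it with f(x).
Check: d/dx[\frac{5 \sqrt{3} \sqrt{2 x^{4} + 3 x^{2} + 1} + 3 e^{c x} - 18 \log{\left(x^{2} + \frac{1}{2} \right)}}{12}] = \frac{6 c x^{2} \sqrt{2 x^{4} + 3 x^{2} + 1} e^{c x} + 3 c \sqrt{2 x^{4} + 3 x^{2} + 1} e^{c x} + 40 \sqrt{3} x^{5} + 50 \sqrt{3} x^{3} - 72 x \sqrt{2 x^{4} + 3 x^{2} + 1} + 15 \sqrt{3} x}{24 x^{2} \sqrt{2 x^{4} + 3 x^{2} + 1} + 12 \sqrt{2 x^{4} + 3 x^{2} + 1}} = f(x).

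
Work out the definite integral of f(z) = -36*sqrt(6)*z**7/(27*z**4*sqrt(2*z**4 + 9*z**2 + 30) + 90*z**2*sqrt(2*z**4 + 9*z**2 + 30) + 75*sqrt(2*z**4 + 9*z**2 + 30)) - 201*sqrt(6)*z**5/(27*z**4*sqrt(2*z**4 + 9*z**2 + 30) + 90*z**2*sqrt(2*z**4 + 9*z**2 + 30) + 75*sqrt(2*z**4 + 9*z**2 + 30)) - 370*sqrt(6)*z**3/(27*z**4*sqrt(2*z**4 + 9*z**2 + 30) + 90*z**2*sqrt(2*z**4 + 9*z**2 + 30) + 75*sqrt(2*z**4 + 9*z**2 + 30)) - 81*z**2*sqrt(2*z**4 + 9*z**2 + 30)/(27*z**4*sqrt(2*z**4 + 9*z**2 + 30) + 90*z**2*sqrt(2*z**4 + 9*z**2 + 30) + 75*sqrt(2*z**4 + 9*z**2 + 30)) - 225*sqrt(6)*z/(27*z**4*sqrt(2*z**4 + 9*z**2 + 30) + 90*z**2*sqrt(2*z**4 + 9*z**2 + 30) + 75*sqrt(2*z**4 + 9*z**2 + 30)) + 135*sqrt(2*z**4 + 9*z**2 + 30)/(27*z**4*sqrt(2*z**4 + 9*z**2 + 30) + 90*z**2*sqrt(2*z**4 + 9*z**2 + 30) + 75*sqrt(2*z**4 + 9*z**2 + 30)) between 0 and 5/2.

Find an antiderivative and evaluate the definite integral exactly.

The integrand splits into summands that can be handled one at a time.
F(z) = -(3*sqrt(6)*z**2*sqrt(2*z**4 + 9*z**2 + 30) - 27*z + 5*sqrt(6)*sqrt(2*z**4 + 9*z**2 + 30))/(3*(3*z**2 + 5)) is an antiderivative of f.
Check: d/dz[-(3*sqrt(6)*z**2*sqrt(2*z**4 + 9*z**2 + 30) - 27*z + 5*sqrt(6)*sqrt(2*z**4 + 9*z**2 + 30))/(3*(3*z**2 + 5))] = (-36*sqrt(6)*z**7 - 201*sqrt(6)*z**5 - 370*sqrt(6)*z**3 - 81*z**2*sqrt(2*z**4 + 9*z**2 + 30) - 225*sqrt(6)*z + 135*sqrt(2*z**4 + 9*z**2 + 30))/(27*z**4*sqrt(2*z**4 + 9*z**2 + 30) + 90*z**2*sqrt(2*z**4 + 9*z**2 + 30) + 75*sqrt(2*z**4 + 9*z**2 + 30)), which equals f(z).
F(5/2) = 18/19 - sqrt(3945)/6; F(0) = -2*sqrt(5).
Integral = F(5/2) - F(0) = -sqrt(3945)/6 + 18/19 + 2*sqrt(5).

Antiderivative: F(z) = -(3*sqrt(6)*z**2*sqrt(2*z**4 + 9*z**2 + 30) - 27*z + 5*sqrt(6)*sqrt(2*z**4 + 9*z**2 + 30))/(3*(3*z**2 + 5)); value = -sqrt(3945)/6 + 18/19 + 2*sqrt(5)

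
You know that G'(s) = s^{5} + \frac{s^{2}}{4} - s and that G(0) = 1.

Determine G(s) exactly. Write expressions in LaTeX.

G(s) = \frac{s^{6}}{6} + \frac{s^{3}}{12} - \frac{s^{2}}{2} + 1

The integrand splits into summands that can be handled one at a time.
A general antiderivative is \frac{s^{6}}{6} + \frac{s^{3}}{12} - \frac{s^{2}}{2} + C.
The condition gives C = 1 - (0) = 1.
So G(s) = \frac{s^{6}}{6} + \frac{s^{3}}{12} - \frac{s^{2}}{2} + 1.
Check: d/ds[\frac{s^{6}}{6} + \frac{s^{3}}{12} - \frac{s^{2}}{2} + 1] = s^{5} + \frac{s^{2}}{4} - s = G'(s).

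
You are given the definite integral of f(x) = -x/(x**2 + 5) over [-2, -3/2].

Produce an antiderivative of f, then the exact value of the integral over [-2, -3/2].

Antiderivative: F(x) = -log(x**2 + 5)/2; value = -log(29/4)/2 + log(9)/2

f matches the chain-rule pattern g'(h)*h' with inner function h(x) = x**2 + 5; substituting u = h(x) collapses the integral.
F(x) = -log(x**2 + 5)/2 is an antiderivative of f.
Check: d/dx[-log(x**2 + 5)/2] = -x/(x**2 + 5) = f(x).
F(-3/2) = -log(29/4)/2; F(-2) = -log(9)/2.
Integral = F(-3/2) - F(-2) = -log(29/4)/2 + log(9)/2.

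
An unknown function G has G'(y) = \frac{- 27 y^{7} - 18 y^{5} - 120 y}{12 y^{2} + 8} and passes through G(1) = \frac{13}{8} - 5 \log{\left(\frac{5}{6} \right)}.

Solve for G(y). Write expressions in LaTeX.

G(y) = - \frac{3 y^{6}}{8} - 5 \log{\left(3 y^{2} + 2 \right)} + 2 + 5 \log{\left(6 \right)}

Check a candidate G(y) by differentiating: d/dy[G] must match the given G'(y).
A general antiderivative is - \frac{3 y^{6}}{8} - 5 \log{\left(\frac{y^{2}}{2} + \frac{1}{3} \right)} + C.
The condition gives C = \frac{13}{8} - 5 \log{\left(\frac{5}{6} \right)} - (- \frac{3}{8} - 5 \log{\left(\frac{5}{6} \right)}) = 2.
So G(y) = - \frac{3 y^{6}}{8} - 5 \log{\left(3 y^{2} + 2 \right)} + 2 + 5 \log{\left(6 \right)}.
Check: d/dy[- \frac{3 y^{6}}{8} - 5 \log{\left(3 y^{2} + 2 \right)} + 2 + 5 \log{\left(6 \right)}] = \frac{- 27 y^{7} - 18 y^{5} - 120 y}{12 y^{2} + 8} = G'(y).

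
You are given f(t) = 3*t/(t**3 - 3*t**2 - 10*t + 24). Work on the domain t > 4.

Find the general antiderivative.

The denominator factors as (t - 4)*(t - 2)*(t + 3); partial fractions split f into directly integrable pieces: -9/(35*(t + 3)) - 3/(5*(t - 2)) + 6/(7*(t - 4)).
Check: d/dt[3*(10*log(t - 4) - 7*log(t - 2) - 3*log(t + 3))/35] = 3*t/(t**3 - 3*t**2 - 10*t + 24) = f(t).

F(t) = 3*(10*log(t - 4) - 7*log(t - 2) - 3*log(t + 3))/35 + C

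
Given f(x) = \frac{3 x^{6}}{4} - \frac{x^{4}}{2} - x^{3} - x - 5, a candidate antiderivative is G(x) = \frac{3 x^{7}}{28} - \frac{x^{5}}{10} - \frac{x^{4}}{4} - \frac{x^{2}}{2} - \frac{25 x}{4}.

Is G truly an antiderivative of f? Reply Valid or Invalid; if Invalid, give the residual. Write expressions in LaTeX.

Invalid: d/dx[G] - f = - \frac{5}{4}, which is not 0.

d/dx[G] = \frac{3 x^{6}}{4} - \frac{x^{4}}{2} - x^{3} - x - \frac{25}{4}
d/dx[G] - f(x) = - \frac{5}{4} != 0.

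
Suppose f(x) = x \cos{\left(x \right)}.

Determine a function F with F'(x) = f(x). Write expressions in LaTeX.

An antiderivative is F(x) = x \sin{\left(x \right)} + \cos{\left(x \right)}.

Since d/dx undoes antidifferentiation here, F'(x) = f(x) is required of F(x).
Check: d/dx[x \sin{\left(x \right)} + \cos{\left(x \right)}] = x \cos{\left(x \right)} = f(x).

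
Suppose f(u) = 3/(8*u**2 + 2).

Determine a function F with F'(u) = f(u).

Any candidate F(u) must reproduce f(u) exactly when differentiated.
Check: d/du[3*atan(2*u)/4] = 3/(8*u**2 + 2) = f(u).

An antiderivative is F(u) = 3*atan(2*u)/4.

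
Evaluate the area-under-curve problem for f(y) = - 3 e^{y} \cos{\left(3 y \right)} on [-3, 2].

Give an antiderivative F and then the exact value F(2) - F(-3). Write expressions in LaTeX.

Differentiate the proposed F(y) back; it has to land on f(y) exactly.
F(y) = - \frac{3 \left(3 \sin{\left(3 y \right)} + \cos{\left(3 y \right)}\right) e^{y}}{10} is an antiderivative of f.
Check: d/dy[- \frac{3 \left(3 \sin{\left(3 y \right)} + \cos{\left(3 y \right)}\right) e^{y}}{10}] = - 3 e^{y} \cos{\left(3 y \right)} = f(y).
F(2) = - \frac{3 e^{2} \cos{\left(6 \right)}}{10} - \frac{9 e^{2} \sin{\left(6 \right)}}{10}; F(-3) = - \frac{3 \cos{\left(9 \right)}}{10 e^{3}} + \frac{9 \sin{\left(9 \right)}}{10 e^{3}}.
Integral = F(2) - F(-3) = - \frac{3 e^{2} \cos{\left(6 \right)}}{10} - \frac{9 \sin{\left(9 \right)}}{10 e^{3}} + \frac{3 \cos{\left(9 \right)}}{10 e^{3}} - \frac{9 e^{2} \sin{\left(6 \right)}}{10}.

Antiderivative: F(y) = - \frac{3 \left(3 \sin{\left(3 y \right)} + \cos{\left(3 y \right)}\right) e^{y}}{10}; value = - \frac{3 e^{2} \cos{\left(6 \right)}}{10} - \frac{9 \sin{\left(9 \right)}}{10 e^{3}} + \frac{3 \cos{\left(9 \right)}}{10 e^{3}} - \frac{9 e^{2} \sin{\left(6 \right)}}{10}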